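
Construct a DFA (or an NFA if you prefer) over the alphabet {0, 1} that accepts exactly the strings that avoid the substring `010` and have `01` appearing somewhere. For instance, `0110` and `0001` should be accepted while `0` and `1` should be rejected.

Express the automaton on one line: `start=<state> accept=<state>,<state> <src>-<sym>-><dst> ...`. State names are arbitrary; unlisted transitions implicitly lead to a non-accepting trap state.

Build one automaton per condition and run them in lockstep. The first has 4 states tracking partial matches of the forbidden pattern `010`; the second has 3 states tracking whether and how much of `01` has been seen. A product state is a pair (one from each), accepting exactly when both do.
With 6 states:
        0   1  
>  s0   s1  s0 
   s1   s1  s2 
 * s2   s3  s4 
   s3   s3  s3 
 * s4   s5  s4 
 * s5   s5  s2 
(> = start, * = accepting)

start=s0 accept=s2,s4,s5 s0-0->s1 s0-1->s0 s1-0->s1 s1-1->s2 s2-0->s3 s2-1->s4 s3-0->s3 s3-1->s3 s4-0->s5 s4-1->s4 s5-0->s5 s5-1->s2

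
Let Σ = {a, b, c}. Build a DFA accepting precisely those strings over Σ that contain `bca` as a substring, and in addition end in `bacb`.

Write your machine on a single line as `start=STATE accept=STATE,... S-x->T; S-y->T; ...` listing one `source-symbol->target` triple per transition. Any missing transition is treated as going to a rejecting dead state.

start=s0; accept=s10; s0-a->s0; s0-b->s1; s0-c->s0; s1-a->s2; s1-b->s1; s1-c->s3; s2-a->s0; s2-b->s1; s2-c->s4; s3-a->s5; s3-b->s1; s3-c->s0; s4-a->s0; s4-b->s6; s4-c->s0; s5-a->s5; s5-b->s7; s5-c->s5; s6-a->s2; s6-b->s1; s6-c->s3; s7-a->s8; s7-b->s7; s7-c->s5; s8-a->s5; s8-b->s7; s8-c->s9; s9-a->s5; s9-b->s10; s9-c->s5; s10-a->s8; s10-b->s7; s10-c->s5

Run two small machines in parallel and take their product. One (4 states) tracks whether and how much of `bca` has been seen; the other (5 states) tracks how much of the suffix `bacb` has currently been matched. Each combined state is a pair, one component from each; accept when both components accept.
With 11 states:
          a    b    c  
>  s0     s0   s1   s0 
   s1     s2   s1   s3 
   s2     s0   s1   s4 
   s3     s5   s1   s0 
   s4     s0   s6   s0 
   s5     s5   s7   s5 
   s6     s2   s1   s3 
   s7     s8   s7   s5 
   s8     s5   s7   s9 
   s9     s5  s10   s5 
 * s10    s8   s7   s5 
(> = start, * = accepting)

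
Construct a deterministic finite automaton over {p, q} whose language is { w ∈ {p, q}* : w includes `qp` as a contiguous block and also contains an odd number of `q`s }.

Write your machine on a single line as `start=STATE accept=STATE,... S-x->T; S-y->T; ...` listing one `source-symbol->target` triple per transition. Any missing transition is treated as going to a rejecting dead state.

Build one automaton per condition and run them in lockstep. The first has 3 states tracking whether and how much of `qp` has been seen; the second has 2 states tracking the count of `q`s modulo 2. A product state is a pair (one from each), accepting exactly when both do.
A 5-state machine:
        p   q  
>  s0   s0  s1 
   s1   s2  s3 
 * s2   s2  s4 
   s3   s4  s1 
   s4   s4  s2 
(> = start, * = accepting)

start=s0; accept=s2; s0-p->s0; s0-q->s1; s1-p->s2; s1-q->s3; s2-p->s2; s2-q->s4; s3-p->s4; s3-q->s1; s4-p->s4; s4-q->s2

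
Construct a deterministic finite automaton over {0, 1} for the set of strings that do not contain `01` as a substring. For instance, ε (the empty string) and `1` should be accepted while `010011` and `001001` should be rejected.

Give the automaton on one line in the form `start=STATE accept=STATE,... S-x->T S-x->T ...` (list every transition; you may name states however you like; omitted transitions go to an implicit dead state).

start=A accept=A,B A-0->B A-1->A B-0->B B-1->C C-0->C C-1->C

This is the complement of 'contains `01`'. Use the same substring-matching states — A through C holding how much of `01` has just been matched — but flip the accepting set: everything except the trap C accepts.
With 3 states:
       0  1 
>* A   B  A 
 * B   B  C 
   C   C  C 
(> = start, * = accepting)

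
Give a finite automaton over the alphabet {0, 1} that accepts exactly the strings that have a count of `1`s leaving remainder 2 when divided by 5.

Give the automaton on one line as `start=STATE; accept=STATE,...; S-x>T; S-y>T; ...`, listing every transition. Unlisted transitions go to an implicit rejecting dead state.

start=q0; accept=q2; q0-0>q0; q0-1>q1; q1-0>q1; q1-1>q2; q2-0>q2; q2-1>q3; q3-0>q3; q3-1>q4; q4-0>q4; q4-1>q0

The only thing that matters is how many `1`s have appeared, reduced mod 5. Use one state per residue: q0 for 0, …, q4 for 4. Reading `1` moves to the next residue; anything else stays put. q2 is accepting.
With 5 states:
        0   1  
>  q0   q0  q1 
   q1   q1  q2 
 * q2   q2  q3 
   q3   q3  q4 
   q4   q4  q0 
(> = start, * = accepting)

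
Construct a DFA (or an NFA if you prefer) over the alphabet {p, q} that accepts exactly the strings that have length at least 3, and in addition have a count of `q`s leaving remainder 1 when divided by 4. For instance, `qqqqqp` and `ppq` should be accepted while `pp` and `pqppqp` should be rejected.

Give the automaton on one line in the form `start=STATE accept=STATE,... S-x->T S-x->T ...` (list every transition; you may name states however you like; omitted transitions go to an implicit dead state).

start=s0 accept=s6 s0-p->s1 s0-q->s2 s1-p->s3 s1-q->s4 s2-p->s4 s2-q->s5 s3-p->s3 s3-q->s6 s4-p->s6 s4-q->s5 s5-p->s5 s5-q->s7 s6-p->s6 s6-q->s5 s7-p->s7 s7-q->s3

Build one automaton per condition and run them in lockstep. The first has 5 states tracking the input length, saturating at 4; the second has 4 states tracking the count of `q`s modulo 4. A product state is a pair (one from each), accepting exactly when both do. Minimizing collapses redundant product states.
With 8 states:
        p   q  
>  s0   s1  s2 
   s1   s3  s4 
   s2   s4  s5 
   s3   s3  s6 
   s4   s6  s5 
   s5   s5  s7 
 * s6   s6  s5 
   s7   s7  s3 
(> = start, * = accepting)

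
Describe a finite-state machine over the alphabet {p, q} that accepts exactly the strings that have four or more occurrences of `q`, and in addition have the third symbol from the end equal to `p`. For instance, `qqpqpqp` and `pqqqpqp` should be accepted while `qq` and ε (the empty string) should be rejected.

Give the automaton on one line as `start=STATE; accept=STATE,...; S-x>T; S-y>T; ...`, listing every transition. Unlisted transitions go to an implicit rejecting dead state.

start=S0; accept=S8,S12,S13,S15; S0-p>S0; S0-q>S1; S1-p>S1; S1-q>S2; S2-p>S3; S2-q>S4; S3-p>S3; S3-q>S5; S4-p>S6; S4-q>S7; S5-p>S6; S5-q>S8; S6-p>S9; S6-q>S10; S7-p>S11; S7-q>S7; S8-p>S11; S8-q>S7; S9-p>S9; S9-q>S12; S10-p>S13; S10-q>S8; S11-p>S14; S11-q>S10; S12-p>S13; S12-q>S8; S13-p>S14; S13-q>S10; S14-p>S15; S14-q>S12; S15-p>S15; S15-q>S12

Handle the two conditions separately and then intersect. The first has 6 states tracking the count of `q`s, saturating at 5; the second has 15 states tracking the last 3 symbols read. A product state is a pair (one from each), accepting exactly when both do. Minimizing collapses redundant product states.
          p    q  
>  S0     S0   S1 
   S1     S1   S2 
   S2     S3   S4 
   S3     S3   S5 
   S4     S6   S7 
   S5     S6   S8 
   S6     S9  S10 
   S7    S11   S7 
 * S8    S11   S7 
   S9     S9  S12 
   S10   S13   S8 
   S11   S14  S10 
 * S12   S13   S8 
 * S13   S14  S10 
   S14   S15  S12 
 * S15   S15  S12 
(> = start, * = accepting)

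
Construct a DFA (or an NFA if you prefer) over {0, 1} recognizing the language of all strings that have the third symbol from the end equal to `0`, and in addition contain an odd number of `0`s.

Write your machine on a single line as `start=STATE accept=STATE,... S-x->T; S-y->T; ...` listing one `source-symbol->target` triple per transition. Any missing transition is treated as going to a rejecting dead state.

Build one automaton per condition and run them in lockstep. The first has 15 states tracking the last 3 symbols read; the second has 2 states tracking the count of `0`s modulo 2. A product state is a pair (one from each), accepting exactly when both do. After merging equivalent states the machine shrinks.
          0    1  
>  S0     S1   S0 
   S1     S2   S3 
   S2     S4   S5 
   S3     S6   S7 
 * S4     S2   S8 
   S5     S9   S0 
   S6    S10   S5 
 * S7     S6  S11 
 * S8     S6   S7 
 * S9     S2   S3 
   S10    S2   S8 
   S11    S6  S11 
(> = start, * = accepting)

start=S0; accept=S4,S7,S8,S9; S0-0->S1; S0-1->S0; S1-0->S2; S1-1->S3; S2-0->S4; S2-1->S5; S3-0->S6; S3-1->S7; S4-0->S2; S4-1->S8; S5-0->S9; S5-1->S0; S6-0->S10; S6-1->S5; S7-0->S6; S7-1->S11; S8-0->S6; S8-1->S7; S9-0->S2; S9-1->S3; S10-0->S2; S10-1->S8; S11-0->S6; S11-1->S11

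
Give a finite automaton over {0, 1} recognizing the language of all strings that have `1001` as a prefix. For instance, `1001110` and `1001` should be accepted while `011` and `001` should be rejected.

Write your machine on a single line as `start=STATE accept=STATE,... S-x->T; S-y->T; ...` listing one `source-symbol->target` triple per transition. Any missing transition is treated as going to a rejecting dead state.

start=A; accept=E; A-0->F; A-1->B; B-0->C; B-1->F; C-0->D; C-1->F; D-0->F; D-1->E; E-0->E; E-1->E; F-0->F; F-1->F

Check the first 4 symbols one by one: A through D record how many have matched `1001` so far; any wrong symbol goes to the dead state F. After all 4 match we enter the accepting sink E.
With 6 states:
       0  1 
>  A   F  B 
   B   C  F 
   C   D  F 
   D   F  E 
 * E   E  E 
   F   F  F 
(> = start, * = accepting)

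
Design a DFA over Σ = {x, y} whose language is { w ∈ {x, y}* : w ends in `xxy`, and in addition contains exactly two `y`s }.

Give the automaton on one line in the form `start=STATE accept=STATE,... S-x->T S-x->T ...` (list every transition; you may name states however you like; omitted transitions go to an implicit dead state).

start=A accept=F A-x->A A-y->B B-x->C B-y->D C-x->E C-y->D D-x->D D-y->D E-x->E E-y->F F-x->D F-y->D

Run two small machines in parallel and take their product. The first has 4 states tracking how much of the suffix `xxy` has currently been matched; the second has 4 states tracking the count of `y`s, saturating at 3. A product state is a pair (one from each), accepting exactly when both do. Equivalent product states are then merged.
With 6 states:
       x  y 
>  A   A  B 
   B   C  D 
   C   E  D 
   D   D  D 
   E   E  F 
 * F   D  D 
(> = start, * = accepting)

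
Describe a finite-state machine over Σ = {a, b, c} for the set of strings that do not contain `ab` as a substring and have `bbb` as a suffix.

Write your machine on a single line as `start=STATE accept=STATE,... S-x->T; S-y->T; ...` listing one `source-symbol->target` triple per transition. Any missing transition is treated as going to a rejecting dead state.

Build one automaton per condition and run them in lockstep. The first has 3 states tracking partial matches of the forbidden pattern `ab`; the second has 4 states tracking how much of the suffix `bbb` has currently been matched. A product state is a pair (one from each), accepting exactly when both do.
A 9-state machine:
        a   b   c  
>  q0   q1  q2  q0 
   q1   q1  q3  q0 
   q2   q1  q4  q0 
   q3   q5  q6  q5 
   q4   q1  q7  q0 
   q5   q5  q3  q5 
   q6   q5  q8  q5 
 * q7   q1  q7  q0 
   q8   q5  q8  q5 
(> = start, * = accepting)

start=q0; accept=q7; q0-a->q1; q0-b->q2; q0-c->q0; q1-a->q1; q1-b->q3; q1-c->q0; q2-a->q1; q2-b->q4; q2-c->q0; q3-a->q5; q3-b->q6; q3-c->q5; q4-a->q1; q4-b->q7; q4-c->q0; q5-a->q5; q5-b->q3; q5-c->q5; q6-a->q5; q6-b->q8; q6-c->q5; q7-a->q1; q7-b->q7; q7-c->q0; q8-a->q5; q8-b->q8; q8-c->q5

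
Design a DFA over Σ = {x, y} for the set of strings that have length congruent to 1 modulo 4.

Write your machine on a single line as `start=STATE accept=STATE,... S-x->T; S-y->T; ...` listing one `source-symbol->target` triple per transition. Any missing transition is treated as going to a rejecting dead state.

Count input length modulo 4: every symbol advances one step around the cycle S0 → S1 → S2 → S3 → S0. Accept at S1.
4 states suffice.
        x   y  
>  S0   S1  S1 
 * S1   S2  S2 
   S2   S3  S3 
   S3   S0  S0 
(> = start, * = accepting)

start=S0; accept=S1; S0-x->S1; S0-y->S1; S1-x->S2; S1-y->S2; S2-x->S3; S2-y->S3; S3-x->S0; S3-y->S0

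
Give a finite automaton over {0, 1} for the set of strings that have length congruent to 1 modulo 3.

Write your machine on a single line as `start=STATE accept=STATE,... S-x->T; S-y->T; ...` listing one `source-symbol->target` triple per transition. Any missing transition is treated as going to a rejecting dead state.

start=q0; accept=q1; q0-0->q1; q0-1->q1; q1-0->q2; q1-1->q2; q2-0->q0; q2-1->q0

Count input length modulo 3: every symbol advances one step around the cycle q0 → q1 → q2 → q0. Accept at q1.
3 states suffice.
        0   1  
>  q0   q1  q1 
 * q1   q2  q2 
   q2   q0  q0 
(> = start, * = accepting)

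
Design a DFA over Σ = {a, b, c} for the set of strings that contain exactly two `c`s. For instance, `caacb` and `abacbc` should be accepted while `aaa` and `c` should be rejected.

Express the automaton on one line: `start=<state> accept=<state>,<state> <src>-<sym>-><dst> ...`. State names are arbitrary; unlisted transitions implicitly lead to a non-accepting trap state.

start=s0 accept=s2 s0-a->s0 s0-b->s0 s0-c->s1 s1-a->s1 s1-b->s1 s1-c->s2 s2-a->s2 s2-b->s2 s2-c->s3 s3-a->s3 s3-b->s3 s3-c->s3

Only the number of `c`s matters, and only up to 3. Make a chain s0 → s1 → s2 → s3 advanced by each `c` (with s3 absorbing); every other symbol self-loops. The accepting set is {s2}.
        a   b   c  
>  s0   s0  s0  s1 
   s1   s1  s1  s2 
 * s2   s2  s2  s3 
   s3   s3  s3  s3 
(> = start, * = accepting)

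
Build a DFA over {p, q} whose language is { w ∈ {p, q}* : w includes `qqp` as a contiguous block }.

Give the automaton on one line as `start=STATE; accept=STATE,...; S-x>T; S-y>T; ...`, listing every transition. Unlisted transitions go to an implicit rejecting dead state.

start=A; accept=D; A-p>A; A-q>B; B-p>A; B-q>C; C-p>D; C-q>C; D-p>D; D-q>D

Track how much of `qqp` has been matched so far: state A is no progress, D is the absorbing accept state reached once `qqp` has occurred. Intermediate states record partial matches; on a mismatch, fall back to the longest reusable overlap.
       p  q 
>  A   A  B 
   B   A  C 
   C   D  C 
 * D   D  D 
(> = start, * = accepting)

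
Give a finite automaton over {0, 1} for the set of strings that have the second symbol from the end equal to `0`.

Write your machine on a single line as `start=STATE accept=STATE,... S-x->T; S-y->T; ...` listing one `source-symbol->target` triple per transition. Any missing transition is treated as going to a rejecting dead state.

A DFA must remember the last 2 symbols (since which symbol is second-to-last isn't known until the input ends). Use one state per possible window of the last ≤2 symbols; accept from those whose window starts with `0`.
With 7 states:
        0   1  
>  q0   q1  q2 
   q1   q3  q4 
   q2   q5  q6 
 * q3   q3  q4 
 * q4   q5  q6 
   q5   q3  q4 
   q6   q5  q6 
(> = start, * = accepting)

start=q0; accept=q3,q4; q0-0->q1; q0-1->q2; q1-0->q3; q1-1->q4; q2-0->q5; q2-1->q6; q3-0->q3; q3-1->q4; q4-0->q5; q4-1->q6; q5-0->q3; q5-1->q4; q6-0->q5; q6-1->q6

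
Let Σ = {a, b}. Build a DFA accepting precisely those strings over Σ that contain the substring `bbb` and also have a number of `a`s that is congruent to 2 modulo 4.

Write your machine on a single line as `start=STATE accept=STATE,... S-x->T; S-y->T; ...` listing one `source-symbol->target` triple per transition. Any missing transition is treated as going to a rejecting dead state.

start=q0; accept=q14; q0-a->q1; q0-b->q2; q1-a->q3; q1-b->q4; q2-a->q1; q2-b->q5; q3-a->q6; q3-b->q7; q4-a->q3; q4-b->q8; q5-a->q1; q5-b->q9; q6-a->q0; q6-b->q10; q7-a->q6; q7-b->q11; q8-a->q3; q8-b->q12; q9-a->q12; q9-b->q9; q10-a->q0; q10-b->q13; q11-a->q6; q11-b->q14; q12-a->q14; q12-b->q12; q13-a->q0; q13-b->q15; q14-a->q15; q14-b->q14; q15-a->q9; q15-b->q15

Build one automaton per condition and run them in lockstep. The first has 4 states tracking whether and how much of `bbb` has been seen; the second has 4 states tracking the count of `a`s modulo 4. A product state is a pair (one from each), accepting exactly when both do.
16 states suffice.
          a    b  
>  q0     q1   q2 
   q1     q3   q4 
   q2     q1   q5 
   q3     q6   q7 
   q4     q3   q8 
   q5     q1   q9 
   q6     q0  q10 
   q7     q6  q11 
   q8     q3  q12 
   q9    q12   q9 
   q10    q0  q13 
   q11    q6  q14 
   q12   q14  q12 
   q13    q0  q15 
 * q14   q15  q14 
   q15    q9  q15 
(> = start, * = accepting)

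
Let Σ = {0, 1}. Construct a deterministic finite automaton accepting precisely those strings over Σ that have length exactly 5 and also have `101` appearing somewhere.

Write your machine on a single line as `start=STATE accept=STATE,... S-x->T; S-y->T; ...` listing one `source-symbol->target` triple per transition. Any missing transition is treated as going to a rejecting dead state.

start=q0; accept=q12; q0-0->q1; q0-1->q2; q1-0->q3; q1-1->q4; q2-0->q5; q2-1->q4; q3-0->q6; q3-1->q7; q4-0->q8; q4-1->q7; q5-0->q6; q5-1->q9; q6-0->q6; q6-1->q6; q7-0->q10; q7-1->q6; q8-0->q6; q8-1->q11; q9-0->q11; q9-1->q11; q10-0->q6; q10-1->q12; q11-0->q12; q11-1->q12; q12-0->q6; q12-1->q6

Handle the two conditions separately and then intersect. The first has 7 states tracking the input length, saturating at 6; the second has 4 states tracking whether and how much of `101` has been seen. A product state is a pair (one from each), accepting exactly when both do. After merging equivalent states the machine shrinks.
A 13-state machine:
          0    1  
>  q0     q1   q2 
   q1     q3   q4 
   q2     q5   q4 
   q3     q6   q7 
   q4     q8   q7 
   q5     q6   q9 
   q6     q6   q6 
   q7    q10   q6 
   q8     q6  q11 
   q9    q11  q11 
   q10    q6  q12 
   q11   q12  q12 
 * q12    q6   q6 
(> = start, * = accepting)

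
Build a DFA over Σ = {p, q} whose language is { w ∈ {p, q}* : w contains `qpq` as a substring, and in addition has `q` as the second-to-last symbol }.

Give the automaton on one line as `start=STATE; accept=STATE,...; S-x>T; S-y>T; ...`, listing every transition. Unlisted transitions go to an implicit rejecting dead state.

start=A; accept=I,J; A-p>B; A-q>C; B-p>D; B-q>E; C-p>F; C-q>G; D-p>D; D-q>E; E-p>F; E-q>G; F-p>D; F-q>H; G-p>F; G-q>G; H-p>I; H-q>J; I-p>K; I-q>H; J-p>I; J-q>J; K-p>K; K-q>H

Handle the two conditions separately and then intersect. One (4 states) tracks whether and how much of `qpq` has been seen; the other (7 states) tracks the last 2 symbols read. Each combined state is a pair, one component from each; accept when both components accept.
With 11 states:
       p  q 
>  A   B  C 
   B   D  E 
   C   F  G 
   D   D  E 
   E   F  G 
   F   D  H 
   G   F  G 
   H   I  J 
 * I   K  H 
 * J   I  J 
   K   K  H 
(> = start, * = accepting)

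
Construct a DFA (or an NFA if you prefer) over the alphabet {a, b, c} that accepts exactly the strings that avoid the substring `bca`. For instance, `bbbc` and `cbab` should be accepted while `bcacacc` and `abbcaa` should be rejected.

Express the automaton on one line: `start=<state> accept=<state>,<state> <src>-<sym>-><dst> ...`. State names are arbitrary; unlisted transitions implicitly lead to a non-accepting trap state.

start=q0 accept=q0,q1,q2 q0-a->q0 q0-b->q1 q0-c->q0 q1-a->q0 q1-b->q1 q1-c->q2 q2-a->q3 q2-b->q1 q2-c->q0 q3-a->q3 q3-b->q3 q3-c->q3

Track partial matches of the forbidden pattern `bca`. State q3 is a dead state reached once `bca` has occurred; every other state accepts. q0 means no part of `bca` is currently matched.
A 4-state machine:
        a   b   c  
>* q0   q0  q1  q0 
 * q1   q0  q1  q2 
 * q2   q3  q1  q0 
   q3   q3  q3  q3 
(> = start, * = accepting)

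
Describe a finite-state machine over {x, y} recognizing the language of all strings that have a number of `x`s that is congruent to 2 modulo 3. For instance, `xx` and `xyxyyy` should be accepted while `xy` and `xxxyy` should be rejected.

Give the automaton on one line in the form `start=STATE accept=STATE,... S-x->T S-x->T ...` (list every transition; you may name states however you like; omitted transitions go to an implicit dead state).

start=q0 accept=q2 q0-x->q1 q0-y->q0 q1-x->q2 q1-y->q1 q2-x->q0 q2-y->q2

The only thing that matters is how many `x`s have appeared, reduced mod 3. Use one state per residue: q0 for 0, …, q2 for 2. Reading `x` moves to the next residue; anything else stays put. q2 is accepting.
3 states suffice.
        x   y  
>  q0   q1  q0 
   q1   q2  q1 
 * q2   q0  q2 
(> = start, * = accepting)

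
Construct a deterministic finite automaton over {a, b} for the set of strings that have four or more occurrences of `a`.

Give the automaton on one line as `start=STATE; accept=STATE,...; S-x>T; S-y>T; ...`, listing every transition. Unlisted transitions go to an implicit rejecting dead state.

start=q0; accept=q4,q5; q0-a>q1; q0-b>q0; q1-a>q2; q1-b>q1; q2-a>q3; q2-b>q2; q3-a>q4; q3-b>q3; q4-a>q5; q4-b>q4; q5-a>q5; q5-b>q5

Count `a`s, saturating at 5: states q0 through q4 mean 0 through 4 `a`s seen; q5 means more than 4. Each `a` increments (capped at q5); other symbols loop. Accept from {q4, q5}.
6 states suffice.
        a   b  
>  q0   q1  q0 
   q1   q2  q1 
   q2   q3  q2 
   q3   q4  q3 
 * q4   q5  q4 
 * q5   q5  q5 
(> = start, * = accepting)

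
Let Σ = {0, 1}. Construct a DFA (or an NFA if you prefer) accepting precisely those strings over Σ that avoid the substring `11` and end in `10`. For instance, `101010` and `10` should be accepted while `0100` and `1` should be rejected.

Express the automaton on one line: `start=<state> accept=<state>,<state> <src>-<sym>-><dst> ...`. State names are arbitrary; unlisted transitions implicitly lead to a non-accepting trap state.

start=A accept=C A-0->A A-1->B B-0->C B-1->D C-0->A C-1->B D-0->D D-1->D

Run two small machines in parallel and take their product. The first has 3 states tracking partial matches of the forbidden pattern `11`; the second has 3 states tracking how much of the suffix `10` has currently been matched. A product state is a pair (one from each), accepting exactly when both do. Minimizing collapses redundant product states.
A 4-state machine:
       0  1 
>  A   A  B 
   B   C  D 
 * C   A  B 
   D   D  D 
(> = start, * = accepting)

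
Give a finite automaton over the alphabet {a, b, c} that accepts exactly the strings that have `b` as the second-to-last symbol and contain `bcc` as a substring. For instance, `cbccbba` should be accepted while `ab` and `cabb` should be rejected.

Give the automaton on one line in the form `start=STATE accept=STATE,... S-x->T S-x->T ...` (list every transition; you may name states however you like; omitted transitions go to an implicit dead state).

start=q0 accept=q5,q6 q0-a->q0 q0-b->q1 q0-c->q0 q1-a->q0 q1-b->q1 q1-c->q2 q2-a->q0 q2-b->q1 q2-c->q3 q3-a->q3 q3-b->q4 q3-c->q3 q4-a->q5 q4-b->q6 q4-c->q5 q5-a->q3 q5-b->q4 q5-c->q3 q6-a->q5 q6-b->q6 q6-c->q5

Handle the two conditions separately and then intersect. One (13 states) tracks the last 2 symbols read; the other (4 states) tracks whether and how much of `bcc` has been seen. Each combined state is a pair, one component from each; accept when both components accept. After merging equivalent states the machine shrinks.
A 7-state machine:
        a   b   c  
>  q0   q0  q1  q0 
   q1   q0  q1  q2 
   q2   q0  q1  q3 
   q3   q3  q4  q3 
   q4   q5  q6  q5 
 * q5   q3  q4  q3 
 * q6   q5  q6  q5 
(> = start, * = accepting)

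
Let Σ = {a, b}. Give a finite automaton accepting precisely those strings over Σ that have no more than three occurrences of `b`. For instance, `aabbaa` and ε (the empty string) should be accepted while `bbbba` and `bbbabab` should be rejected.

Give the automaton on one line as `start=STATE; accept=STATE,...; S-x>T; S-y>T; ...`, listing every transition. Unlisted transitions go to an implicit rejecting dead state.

Count `b`s, saturating at 4: states S0 through S3 mean 0 through 3 `b`s seen; S4 means more than 3. Each `b` increments (capped at S4); other symbols loop. Accept from {S0, S1, S2, S3}.
5 states suffice.
        a   b  
>* S0   S0  S1 
 * S1   S1  S2 
 * S2   S2  S3 
 * S3   S3  S4 
   S4   S4  S4 
(> = start, * = accepting)

start=S0; accept=S0,S1,S2,S3; S0-a>S0; S0-b>S1; S1-a>S1; S1-b>S2; S2-a>S2; S2-b>S3; S3-a>S3; S3-b>S4; S4-a>S4; S4-b>S4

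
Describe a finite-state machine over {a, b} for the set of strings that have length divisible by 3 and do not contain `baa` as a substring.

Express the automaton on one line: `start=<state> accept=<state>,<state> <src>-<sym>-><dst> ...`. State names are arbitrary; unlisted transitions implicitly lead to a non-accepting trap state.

Build one automaton per condition and run them in lockstep. One (3 states) tracks the input length modulo 3; the other (4 states) tracks partial matches of the forbidden pattern `baa`. Each combined state is a pair, one component from each; accept when both components accept.
12 states suffice.
          a    b  
>* q0     q1   q2 
   q1     q3   q4 
   q2     q5   q4 
   q3     q0   q6 
   q4     q7   q6 
   q5     q8   q6 
 * q6     q9   q2 
 * q7    q10   q2 
   q8    q10  q10 
   q9    q11   q4 
   q10   q11  q11 
   q11    q8   q8 
(> = start, * = accepting)

start=q0 accept=q0,q6,q7 q0-a->q1 q0-b->q2 q1-a->q3 q1-b->q4 q2-a->q5 q2-b->q4 q3-a->q0 q3-b->q6 q4-a->q7 q4-b->q6 q5-a->q8 q5-b->q6 q6-a->q9 q6-b->q2 q7-a->q10 q7-b->q2 q8-a->q10 q8-b->q10 q9-a->q11 q9-b->q4 q10-a->q11 q10-b->q11 q11-a->q8 q11-b->q8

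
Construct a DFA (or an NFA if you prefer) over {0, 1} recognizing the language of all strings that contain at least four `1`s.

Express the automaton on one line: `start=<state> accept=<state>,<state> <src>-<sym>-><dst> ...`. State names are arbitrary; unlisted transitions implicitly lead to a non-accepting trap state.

start=s0 accept=s4,s5 s0-0->s0 s0-1->s1 s1-0->s1 s1-1->s2 s2-0->s2 s2-1->s3 s3-0->s3 s3-1->s4 s4-0->s4 s4-1->s5 s5-0->s5 s5-1->s5

Only the number of `1`s matters, and only up to 5. Make a chain s0 → s1 → s2 → s3 → s4 → s5 advanced by each `1` (with s5 absorbing); every other symbol self-loops. The accepting set is {s4, s5}.
A 6-state machine:
        0   1  
>  s0   s0  s1 
   s1   s1  s2 
   s2   s2  s3 
   s3   s3  s4 
 * s4   s4  s5 
 * s5   s5  s5 
(> = start, * = accepting)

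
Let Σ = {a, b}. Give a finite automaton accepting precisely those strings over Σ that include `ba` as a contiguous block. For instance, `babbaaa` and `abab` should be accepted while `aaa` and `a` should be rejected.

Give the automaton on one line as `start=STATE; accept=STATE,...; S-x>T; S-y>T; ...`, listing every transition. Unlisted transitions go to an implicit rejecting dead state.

start=S0; accept=S2; S0-a>S0; S0-b>S1; S1-a>S2; S1-b>S1; S2-a>S2; S2-b>S2

States S0..S1 record the length of the longest prefix of `ba` that matches the current input suffix. Reaching S2 means `ba` has been seen, and we stay there forever. Accept from S2.
3 states suffice.
        a   b  
>  S0   S0  S1 
   S1   S2  S1 
 * S2   S2  S2 
(> = start, * = accepting)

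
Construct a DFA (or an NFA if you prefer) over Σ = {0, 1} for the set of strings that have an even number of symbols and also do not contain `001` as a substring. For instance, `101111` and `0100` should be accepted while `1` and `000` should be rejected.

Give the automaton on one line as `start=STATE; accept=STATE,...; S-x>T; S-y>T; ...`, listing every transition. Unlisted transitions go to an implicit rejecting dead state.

start=s0; accept=s0,s3,s4; s0-0>s1; s0-1>s2; s1-0>s3; s1-1>s0; s2-0>s4; s2-1>s0; s3-0>s5; s3-1>s6; s4-0>s5; s4-1>s2; s5-0>s3; s5-1>s7; s6-0>s7; s6-1>s7; s7-0>s6; s7-1>s6

Build one automaton per condition and run them in lockstep. One (2 states) tracks the input length modulo 2; the other (4 states) tracks partial matches of the forbidden pattern `001`. Each combined state is a pair, one component from each; accept when both components accept.
        0   1  
>* s0   s1  s2 
   s1   s3  s0 
   s2   s4  s0 
 * s3   s5  s6 
 * s4   s5  s2 
   s5   s3  s7 
   s6   s7  s7 
   s7   s6  s6 
(> = start, * = accepting)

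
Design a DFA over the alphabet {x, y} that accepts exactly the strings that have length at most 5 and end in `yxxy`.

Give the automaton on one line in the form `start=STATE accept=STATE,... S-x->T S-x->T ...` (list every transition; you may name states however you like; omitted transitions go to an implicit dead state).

start=s0 accept=s7 s0-x->s1 s0-y->s2 s1-x->s3 s1-y->s4 s2-x->s5 s2-y->s4 s3-x->s3 s3-y->s3 s4-x->s5 s4-y->s3 s5-x->s6 s5-y->s3 s6-x->s3 s6-y->s7 s7-x->s3 s7-y->s3

Handle the two conditions separately and then intersect. The first has 7 states tracking the input length, saturating at 6; the second has 5 states tracking how much of the suffix `yxxy` has currently been matched. A product state is a pair (one from each), accepting exactly when both do. Minimizing collapses redundant product states.
        x   y  
>  s0   s1  s2 
   s1   s3  s4 
   s2   s5  s4 
   s3   s3  s3 
   s4   s5  s3 
   s5   s6  s3 
   s6   s3  s7 
 * s7   s3  s3 
(> = start, * = accepting)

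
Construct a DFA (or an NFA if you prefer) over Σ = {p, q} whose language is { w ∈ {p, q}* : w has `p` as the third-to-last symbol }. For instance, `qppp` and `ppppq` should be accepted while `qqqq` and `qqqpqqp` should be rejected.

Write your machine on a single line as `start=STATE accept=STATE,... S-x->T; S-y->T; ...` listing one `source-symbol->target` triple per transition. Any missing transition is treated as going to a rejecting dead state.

start=A; accept=H,I,J,K; A-p->B; A-q->C; B-p->D; B-q->E; C-p->F; C-q->G; D-p->H; D-q->I; E-p->J; E-q->K; F-p->L; F-q->M; G-p->N; G-q->O; H-p->H; H-q->I; I-p->J; I-q->K; J-p->L; J-q->M; K-p->N; K-q->O; L-p->H; L-q->I; M-p->J; M-q->K; N-p->L; N-q->M; O-p->N; O-q->O

Because acceptance depends on a position counted from the end, the machine has to buffer the most recent 3 symbols. Make each state the string of the last up-to-3 symbols read; on input `x` shift the window left and append `x`. Accept when the buffered window has length 3 and begins with `p`.
       p  q 
>  A   B  C 
   B   D  E 
   C   F  G 
   D   H  I 
   E   J  K 
   F   L  M 
   G   N  O 
 * H   H  I 
 * I   J  K 
 * J   L  M 
 * K   N  O 
   L   H  I 
   M   J  K 
   N   L  M 
   O   N  O 
(> = start, * = accepting)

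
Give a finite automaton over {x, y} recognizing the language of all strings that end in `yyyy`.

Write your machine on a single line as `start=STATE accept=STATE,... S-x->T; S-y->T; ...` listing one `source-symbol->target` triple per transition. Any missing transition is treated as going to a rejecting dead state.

Remember how much of `yyyy` the current input suffix matches. State q0 means no match yet; q1 means the last symbol is `y`; q2 means the last 2 symbols are `yy`; q3 means the last 3 symbols are `yyy`; q4 means the last 4 symbols are `yyyy`. Only q4 accepts. On a mismatch, fall back to the longest proper suffix that is still a prefix of `yyyy`.
With 5 states:
        x   y  
>  q0   q0  q1 
   q1   q0  q2 
   q2   q0  q3 
   q3   q0  q4 
 * q4   q0  q4 
(> = start, * = accepting)

start=q0; accept=q4; q0-x->q0; q0-y->q1; q1-x->q0; q1-y->q2; q2-x->q0; q2-y->q3; q3-x->q0; q3-y->q4; q4-x->q0; q4-y->q4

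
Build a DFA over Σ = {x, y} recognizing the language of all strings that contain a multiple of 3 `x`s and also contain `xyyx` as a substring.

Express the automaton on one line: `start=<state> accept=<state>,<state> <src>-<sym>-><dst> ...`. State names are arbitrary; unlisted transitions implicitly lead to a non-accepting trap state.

Handle the two conditions separately and then intersect. One (3 states) tracks the count of `x`s modulo 3; the other (5 states) tracks whether and how much of `xyyx` has been seen. Each combined state is a pair, one component from each; accept when both components accept.
15 states suffice.
          x    y  
>  s0     s1   s0 
   s1     s2   s3 
   s2     s4   s5 
   s3     s2   s6 
   s4     s1   s7 
   s5     s4   s8 
   s6     s9  s10 
   s7     s1  s11 
   s8    s12  s13 
   s9    s12   s9 
   s10    s2  s10 
   s11   s14   s0 
 * s12   s14  s12 
   s13    s4  s13 
   s14    s9  s14 
(> = start, * = accepting)

start=s0 accept=s12 s0-x->s1 s0-y->s0 s1-x->s2 s1-y->s3 s2-x->s4 s2-y->s5 s3-x->s2 s3-y->s6 s4-x->s1 s4-y->s7 s5-x->s4 s5-y->s8 s6-x->s9 s6-y->s10 s7-x->s1 s7-y->s11 s8-x->s12 s8-y->s13 s9-x->s12 s9-y->s9 s10-x->s2 s10-y->s10 s11-x->s14 s11-y->s0 s12-x->s14 s12-y->s12 s13-x->s4 s13-y->s13 s14-x->s9 s14-y->s14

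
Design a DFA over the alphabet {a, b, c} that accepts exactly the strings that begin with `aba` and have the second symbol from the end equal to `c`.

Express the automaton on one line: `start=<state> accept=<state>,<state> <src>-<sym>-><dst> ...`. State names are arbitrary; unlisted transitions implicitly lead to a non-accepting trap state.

start=S0 accept=S6,S7 S0-a->S1 S0-b->S2 S0-c->S2 S1-a->S2 S1-b->S3 S1-c->S2 S2-a->S2 S2-b->S2 S2-c->S2 S3-a->S4 S3-b->S2 S3-c->S2 S4-a->S4 S4-b->S4 S4-c->S5 S5-a->S6 S5-b->S6 S5-c->S7 S6-a->S4 S6-b->S4 S6-c->S5 S7-a->S6 S7-b->S6 S7-c->S7

Build one automaton per condition and run them in lockstep. One (5 states) tracks whether the input so far still matches the prefix `aba`; the other (13 states) tracks the last 2 symbols read. Each combined state is a pair, one component from each; accept when both components accept. After merging equivalent states the machine shrinks.
8 states suffice.
        a   b   c  
>  S0   S1  S2  S2 
   S1   S2  S3  S2 
   S2   S2  S2  S2 
   S3   S4  S2  S2 
   S4   S4  S4  S5 
   S5   S6  S6  S7 
 * S6   S4  S4  S5 
 * S7   S6  S6  S7 
(> = start, * = accepting)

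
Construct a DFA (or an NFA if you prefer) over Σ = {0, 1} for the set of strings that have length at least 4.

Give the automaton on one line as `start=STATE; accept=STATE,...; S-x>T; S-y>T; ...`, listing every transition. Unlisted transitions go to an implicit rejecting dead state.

We only need to distinguish lengths 0, 1, …, 4, and '>4'. Chain q0 → q1 → q2 → q3 → q4 → q5 on every symbol, with q5 looping. Accepting states: {q4, q5}.
        0   1  
>  q0   q1  q1 
   q1   q2  q2 
   q2   q3  q3 
   q3   q4  q4 
 * q4   q5  q5 
 * q5   q5  q5 
(> = start, * = accepting)

start=q0; accept=q4,q5; q0-0>q1; q0-1>q1; q1-0>q2; q1-1>q2; q2-0>q3; q2-1>q3; q3-0>q4; q3-1>q4; q4-0>q5; q4-1>q5; q5-0>q5; q5-1>q5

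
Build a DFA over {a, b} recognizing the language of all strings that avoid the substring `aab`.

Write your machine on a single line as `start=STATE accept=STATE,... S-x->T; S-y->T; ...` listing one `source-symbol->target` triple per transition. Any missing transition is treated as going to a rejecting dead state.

start=S0; accept=S0,S1,S2; S0-a->S1; S0-b->S0; S1-a->S2; S1-b->S0; S2-a->S2; S2-b->S3; S3-a->S3; S3-b->S3

Track partial matches of the forbidden pattern `aab`. State S3 is a dead state reached once `aab` has occurred; every other state accepts. S0 means no part of `aab` is currently matched.
4 states suffice.
        a   b  
>* S0   S1  S0 
 * S1   S2  S0 
 * S2   S2  S3 
   S3   S3  S3 
(> = start, * = accepting)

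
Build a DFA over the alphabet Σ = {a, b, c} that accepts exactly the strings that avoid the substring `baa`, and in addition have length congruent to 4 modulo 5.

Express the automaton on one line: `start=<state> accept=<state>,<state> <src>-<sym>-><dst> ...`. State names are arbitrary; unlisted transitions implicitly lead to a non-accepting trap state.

start=s0 accept=s10,s11,s12 s0-a->s1 s0-b->s2 s0-c->s1 s1-a->s3 s1-b->s4 s1-c->s3 s2-a->s5 s2-b->s4 s2-c->s3 s3-a->s6 s3-b->s7 s3-c->s6 s4-a->s8 s4-b->s7 s4-c->s6 s5-a->s9 s5-b->s7 s5-c->s6 s6-a->s10 s6-b->s11 s6-c->s10 s7-a->s12 s7-b->s11 s7-c->s10 s8-a->s13 s8-b->s11 s8-c->s10 s9-a->s13 s9-b->s13 s9-c->s13 s10-a->s0 s10-b->s14 s10-c->s0 s11-a->s15 s11-b->s14 s11-c->s0 s12-a->s16 s12-b->s14 s12-c->s0 s13-a->s16 s13-b->s16 s13-c->s16 s14-a->s17 s14-b->s2 s14-c->s1 s15-a->s18 s15-b->s2 s15-c->s1 s16-a->s18 s16-b->s18 s16-c->s18 s17-a->s19 s17-b->s4 s17-c->s3 s18-a->s19 s18-b->s19 s18-c->s19 s19-a->s9 s19-b->s9 s19-c->s9

Build one automaton per condition and run them in lockstep. One (4 states) tracks partial matches of the forbidden pattern `baa`; the other (5 states) tracks the input length modulo 5. Each combined state is a pair, one component from each; accept when both components accept.
20 states suffice.
          a    b    c  
>  s0     s1   s2   s1 
   s1     s3   s4   s3 
   s2     s5   s4   s3 
   s3     s6   s7   s6 
   s4     s8   s7   s6 
   s5     s9   s7   s6 
   s6    s10  s11  s10 
   s7    s12  s11  s10 
   s8    s13  s11  s10 
   s9    s13  s13  s13 
 * s10    s0  s14   s0 
 * s11   s15  s14   s0 
 * s12   s16  s14   s0 
   s13   s16  s16  s16 
   s14   s17   s2   s1 
   s15   s18   s2   s1 
   s16   s18  s18  s18 
   s17   s19   s4   s3 
   s18   s19  s19  s19 
   s19    s9   s9   s9 
(> = start, * = accepting)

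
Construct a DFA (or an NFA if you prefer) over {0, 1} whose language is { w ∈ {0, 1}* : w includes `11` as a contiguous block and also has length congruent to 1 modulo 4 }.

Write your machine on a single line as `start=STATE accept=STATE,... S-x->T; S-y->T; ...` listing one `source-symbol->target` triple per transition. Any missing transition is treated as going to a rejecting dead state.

start=A; accept=L; A-0->B; A-1->C; B-0->D; B-1->E; C-0->D; C-1->F; D-0->G; D-1->H; E-0->G; E-1->I; F-0->I; F-1->I; G-0->A; G-1->J; H-0->A; H-1->K; I-0->K; I-1->K; J-0->B; J-1->L; K-0->L; K-1->L; L-0->F; L-1->F

Build one automaton per condition and run them in lockstep. The first has 3 states tracking whether and how much of `11` has been seen; the second has 4 states tracking the input length modulo 4. A product state is a pair (one from each), accepting exactly when both do.
With 12 states:
       0  1 
>  A   B  C 
   B   D  E 
   C   D  F 
   D   G  H 
   E   G  I 
   F   I  I 
   G   A  J 
   H   A  K 
   I   K  K 
   J   B  L 
   K   L  L 
 * L   F  F 
(> = start, * = accepting)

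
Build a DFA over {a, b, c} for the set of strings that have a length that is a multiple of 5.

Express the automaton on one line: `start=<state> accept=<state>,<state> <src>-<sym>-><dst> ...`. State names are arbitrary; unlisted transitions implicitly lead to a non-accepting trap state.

start=s0 accept=s0 s0-a->s1 s0-b->s1 s0-c->s1 s1-a->s2 s1-b->s2 s1-c->s2 s2-a->s3 s2-b->s3 s2-c->s3 s3-a->s4 s3-b->s4 s3-c->s4 s4-a->s0 s4-b->s0 s4-c->s0

Count input length modulo 5: every symbol advances one step around the cycle s0 → s1 → s2 → s3 → s4 → s0. Accept at s0.
5 states suffice.
        a   b   c  
>* s0   s1  s1  s1 
   s1   s2  s2  s2 
   s2   s3  s3  s3 
   s3   s4  s4  s4 
   s4   s0  s0  s0 
(> = start, * = accepting)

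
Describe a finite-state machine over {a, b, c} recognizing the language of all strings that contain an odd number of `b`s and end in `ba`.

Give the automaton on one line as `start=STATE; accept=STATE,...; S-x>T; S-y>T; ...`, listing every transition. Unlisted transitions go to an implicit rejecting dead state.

Handle the two conditions separately and then intersect. One (2 states) tracks the count of `b`s modulo 2; the other (3 states) tracks how much of the suffix `ba` has currently been matched. Each combined state is a pair, one component from each; accept when both components accept. Equivalent product states are then merged.
4 states suffice.
        a   b   c  
>  q0   q0  q1  q0 
   q1   q2  q0  q3 
 * q2   q3  q0  q3 
   q3   q3  q0  q3 
(> = start, * = accepting)

start=q0; accept=q2; q0-a>q0; q0-b>q1; q0-c>q0; q1-a>q2; q1-b>q0; q1-c>q3; q2-a>q3; q2-b>q0; q2-c>q3; q3-a>q3; q3-b>q0; q3-c>q3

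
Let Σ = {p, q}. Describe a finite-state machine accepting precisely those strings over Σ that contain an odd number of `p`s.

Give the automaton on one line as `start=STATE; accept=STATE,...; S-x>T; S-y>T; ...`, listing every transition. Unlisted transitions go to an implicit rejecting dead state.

start=S0; accept=S1; S0-p>S1; S0-q>S0; S1-p>S0; S1-q>S1

Keep the running count of `p`s modulo 2: each `p` advances along the cycle S0 → S1 → S0 while other symbols loop. Accept at S1.
2 states suffice.
        p   q  
>  S0   S1  S0 
 * S1   S0  S1 
(> = start, * = accepting)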